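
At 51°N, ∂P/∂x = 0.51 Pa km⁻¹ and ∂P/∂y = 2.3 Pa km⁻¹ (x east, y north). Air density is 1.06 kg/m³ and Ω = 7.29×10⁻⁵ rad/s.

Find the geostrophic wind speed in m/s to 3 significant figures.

19.6 m/s

Coriolis parameter at 51°N:
f = 2Ω sin φ = 2 × 7.29×10⁻⁵ × sin 51° = 1.13×10⁻⁴ s⁻¹
Component geostrophic relations (x east, y north):
u_g = −(1/(fρ)) ∂P/∂y,  v_g = (1/(fρ)) ∂P/∂x
u_g = −(2.3×10⁻³)/(1.13×10⁻⁴ × 1.06) = −19.1 m/s;  v_g = (0.51×10⁻³)/(1.13×10⁻⁴ × 1.06) = 4.25 m/s
|V_g| = √(u_g² + v_g²) = 19.6 m/s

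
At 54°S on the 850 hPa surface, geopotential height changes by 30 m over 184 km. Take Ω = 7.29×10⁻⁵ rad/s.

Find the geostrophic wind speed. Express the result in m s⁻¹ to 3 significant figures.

13.6 m s⁻¹

Coriolis parameter at 54°S:
f = 2Ω sin φ = 2 × 7.29×10⁻⁵ × sin 54° = 1.18×10⁻⁴ s⁻¹
Height gradient: |∂Z/∂n| = 30 m / 184000 m = 1.63×10⁻⁴
On a pressure surface, geostrophic balance gives V_g = (g/f)|∂Z/∂n|:
V_g = 9.81 × 1.63×10⁻⁴ / 1.18×10⁻⁴ = 13.6 m/s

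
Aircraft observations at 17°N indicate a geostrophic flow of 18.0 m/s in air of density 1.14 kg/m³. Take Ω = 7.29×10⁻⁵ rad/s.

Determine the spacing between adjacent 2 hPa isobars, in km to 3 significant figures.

Coriolis parameter at 17°N:
f = 2Ω sin φ = 2 × 7.29×10⁻⁵ × sin 17° = 4.26×10⁻⁵ s⁻¹
Geostrophic balance rearranged: |∂P/∂n| = f ρ V_g
|∂P/∂n| = 4.26×10⁻⁵ × 1.14 × 18.0 = 8.75×10⁻⁴ Pa/m
Isobar spacing: Δn = ΔP/|∂P/∂n| = 200 Pa / 8.75×10⁻⁴ Pa/m = 228644 m ≈ 229 km

229 km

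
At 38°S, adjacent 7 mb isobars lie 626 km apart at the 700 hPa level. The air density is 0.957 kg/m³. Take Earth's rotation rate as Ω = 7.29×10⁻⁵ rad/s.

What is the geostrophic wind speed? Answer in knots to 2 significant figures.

25 knots

Coriolis parameter at 38°S:
f = 2Ω sin φ = 2 × 7.29×10⁻⁵ × sin 38° = 8.98×10⁻⁵ s⁻¹
Pressure gradient: |∂P/∂n| = 700 Pa / 626000 m = 1.12×10⁻³ Pa/m
Geostrophic balance (pressure-gradient force = Coriolis force):
V_g = (1/(fρ)) |∂P/∂n| = 1.12×10⁻³ / (8.98×10⁻⁵ × 0.957) = 13.0 m/s
Converting: 13.0 m/s × 1.944 = 25 knots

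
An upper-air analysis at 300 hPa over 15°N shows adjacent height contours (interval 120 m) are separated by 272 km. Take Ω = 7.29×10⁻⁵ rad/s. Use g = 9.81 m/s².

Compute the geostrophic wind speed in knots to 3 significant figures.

Coriolis parameter at 15°N:
f = 2Ω sin φ = 2 × 7.29×10⁻⁵ × sin 15° = 3.77×10⁻⁵ s⁻¹
Height gradient: |∂Z/∂n| = 120 m / 272000 m = 4.41×10⁻⁴
On a pressure surface, geostrophic balance gives V_g = (g/f)|∂Z/∂n|:
V_g = 9.81 × 4.41×10⁻⁴ / 3.77×10⁻⁵ = 115 m/s
Converting: 115 m/s × 1.944 = 223 knots

223 knots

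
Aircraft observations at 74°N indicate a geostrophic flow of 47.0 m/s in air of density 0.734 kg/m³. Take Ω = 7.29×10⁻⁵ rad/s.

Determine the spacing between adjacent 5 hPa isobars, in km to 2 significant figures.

Coriolis parameter at 74°N:
f = 2Ω sin φ = 2 × 7.29×10⁻⁵ × sin 74° = 1.40×10⁻⁴ s⁻¹
Geostrophic balance rearranged: |∂P/∂n| = f ρ V_g
|∂P/∂n| = 1.40×10⁻⁴ × 0.734 × 47.0 = 4.83×10⁻³ Pa/m
Isobar spacing: Δn = ΔP/|∂P/∂n| = 500 Pa / 4.83×10⁻³ Pa/m = 103413 m ≈ 100 km

100 km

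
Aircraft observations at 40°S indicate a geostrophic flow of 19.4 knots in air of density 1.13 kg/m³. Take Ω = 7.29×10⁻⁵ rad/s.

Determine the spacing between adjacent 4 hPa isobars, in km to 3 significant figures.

378 km

Coriolis parameter at 40°S:
f = 2Ω sin φ = 2 × 7.29×10⁻⁵ × sin 40° = 9.37×10⁻⁵ s⁻¹
Wind speed in SI: 19.4 knots = 9.98 m/s
Geostrophic balance rearranged: |∂P/∂n| = f ρ V_g
|∂P/∂n| = 9.37×10⁻⁵ × 1.13 × 9.98 = 1.06×10⁻³ Pa/m
Isobar spacing: Δn = ΔP/|∂P/∂n| = 400 Pa / 1.06×10⁻³ Pa/m = 378457 m ≈ 378 km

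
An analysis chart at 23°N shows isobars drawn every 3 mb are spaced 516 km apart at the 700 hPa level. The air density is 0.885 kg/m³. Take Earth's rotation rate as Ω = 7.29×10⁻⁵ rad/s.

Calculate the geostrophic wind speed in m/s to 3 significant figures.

Coriolis parameter at 23°N:
f = 2Ω sin φ = 2 × 7.29×10⁻⁵ × sin 23° = 5.70×10⁻⁵ s⁻¹
Pressure gradient: |∂P/∂n| = 300 Pa / 516000 m = 5.81×10⁻⁴ Pa/m
Geostrophic balance (pressure-gradient force = Coriolis force):
V_g = (1/(fρ)) |∂P/∂n| = 5.81×10⁻⁴ / (5.70×10⁻⁵ × 0.885) = 11.5 m/s

11.5 m/s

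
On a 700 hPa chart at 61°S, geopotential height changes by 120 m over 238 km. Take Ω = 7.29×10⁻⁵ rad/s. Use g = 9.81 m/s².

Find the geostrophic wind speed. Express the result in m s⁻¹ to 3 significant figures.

38.8 m s⁻¹

Coriolis parameter at 61°S:
f = 2Ω sin φ = 2 × 7.29×10⁻⁵ × sin 61° = 1.28×10⁻⁴ s⁻¹
Height gradient: |∂Z/∂n| = 120 m / 238000 m = 5.04×10⁻⁴
On a pressure surface, geostrophic balance gives V_g = (g/f)|∂Z/∂n|:
V_g = 9.81 × 5.04×10⁻⁴ / 1.28×10⁻⁴ = 38.8 m/s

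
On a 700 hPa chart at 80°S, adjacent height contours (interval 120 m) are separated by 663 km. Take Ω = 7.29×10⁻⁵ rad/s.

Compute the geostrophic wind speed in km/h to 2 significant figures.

Coriolis parameter at 80°S:
f = 2Ω sin φ = 2 × 7.29×10⁻⁵ × sin 80° = 1.44×10⁻⁴ s⁻¹
Height gradient: |∂Z/∂n| = 120 m / 663000 m = 1.81×10⁻⁴
On a pressure surface, geostrophic balance gives V_g = (g/f)|∂Z/∂n|:
V_g = 9.81 × 1.81×10⁻⁴ / 1.44×10⁻⁴ = 12.4 m/s
Converting: 12.4 m/s × 3.6 = 45 km/h

45 km/h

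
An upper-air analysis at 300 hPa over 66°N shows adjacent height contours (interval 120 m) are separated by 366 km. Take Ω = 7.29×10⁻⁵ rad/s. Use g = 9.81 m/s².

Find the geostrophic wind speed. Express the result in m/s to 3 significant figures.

24.1 m/s

Coriolis parameter at 66°N:
f = 2Ω sin φ = 2 × 7.29×10⁻⁵ × sin 66° = 1.33×10⁻⁴ s⁻¹
Height gradient: |∂Z/∂n| = 120 m / 366000 m = 3.28×10⁻⁴
On a pressure surface, geostrophic balance gives V_g = (g/f)|∂Z/∂n|:
V_g = 9.81 × 3.28×10⁻⁴ / 1.33×10⁻⁴ = 24.1 m/s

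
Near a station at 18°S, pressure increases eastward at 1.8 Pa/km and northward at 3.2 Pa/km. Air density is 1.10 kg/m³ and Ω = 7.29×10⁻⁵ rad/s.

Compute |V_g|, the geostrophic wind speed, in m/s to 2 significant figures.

Coriolis parameter at 18°S:
f = 2Ω sin φ = 2 × 7.29×10⁻⁵ × sin 18° = 4.51×10⁻⁵ s⁻¹
In the Southern Hemisphere f is negative: f = −4.51×10⁻⁵ s⁻¹.
Component geostrophic relations (x east, y north):
u_g = −(1/(fρ)) ∂P/∂y,  v_g = (1/(fρ)) ∂P/∂x
u_g = −(3.2×10⁻³)/(−4.51×10⁻⁵ × 1.10) = 64.6 m/s;  v_g = (1.8×10⁻³)/(−4.51×10⁻⁵ × 1.10) = −36.3 m/s
|V_g| = √(u_g² + v_g²) = 74.1 m/s

74 m/s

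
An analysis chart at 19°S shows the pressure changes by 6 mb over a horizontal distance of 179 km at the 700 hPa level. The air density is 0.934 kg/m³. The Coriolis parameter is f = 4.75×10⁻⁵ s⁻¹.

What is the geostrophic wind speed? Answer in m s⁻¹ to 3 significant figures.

75.6 m s⁻¹

Pressure gradient: |∂P/∂n| = 600 Pa / 179000 m = 3.35×10⁻³ Pa/m
Geostrophic balance (pressure-gradient force = Coriolis force):
V_g = (1/(fρ)) |∂P/∂n| = 3.35×10⁻³ / (4.75×10⁻⁵ × 0.934) = 75.6 m/s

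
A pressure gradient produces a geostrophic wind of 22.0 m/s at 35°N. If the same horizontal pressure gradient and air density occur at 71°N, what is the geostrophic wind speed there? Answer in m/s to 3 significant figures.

With the same pressure gradient and density, V_g ∝ 1/f ∝ 1/sin φ.
V₂ = V₁ · sin φ₁ / sin φ₂ = 22.0 × sin 35° / sin 71°
V₂ = 22.0 × 0.5736/0.9455 = 13.3 m/s

13.3 m/s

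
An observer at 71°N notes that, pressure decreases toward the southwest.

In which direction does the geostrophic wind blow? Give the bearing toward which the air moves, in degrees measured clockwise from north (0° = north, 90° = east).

The pressure-gradient force points toward the southwest (bearing 225°).
Geostrophic balance: in the Northern Hemisphere the Coriolis force deflects motion to the right, so the geostrophic wind blows 90° to the right of the pressure-gradient force (low pressure on the left).
Rotating 225° by 90° clockwise gives 315° — the wind blows toward the northwest.

315°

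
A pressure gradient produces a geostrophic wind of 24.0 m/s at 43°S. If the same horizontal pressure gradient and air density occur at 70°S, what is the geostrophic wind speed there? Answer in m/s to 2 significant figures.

17 m/s

With the same pressure gradient and density, V_g ∝ 1/f ∝ 1/sin φ.
V₂ = V₁ · sin φ₁ / sin φ₂ = 24.0 × sin 43° / sin 70°
V₂ = 24.0 × 0.6820/0.9397 = 17 m/s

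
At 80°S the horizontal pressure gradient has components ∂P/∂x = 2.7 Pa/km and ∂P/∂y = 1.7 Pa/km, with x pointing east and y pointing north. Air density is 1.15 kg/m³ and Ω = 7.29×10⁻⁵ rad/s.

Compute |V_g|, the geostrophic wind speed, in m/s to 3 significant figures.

19.3 m/s

Coriolis parameter at 80°S:
f = 2Ω sin φ = 2 × 7.29×10⁻⁵ × sin 80° = 1.44×10⁻⁴ s⁻¹
In the Southern Hemisphere f is negative: f = −1.44×10⁻⁴ s⁻¹.
Component geostrophic relations (x east, y north):
u_g = −(1/(fρ)) ∂P/∂y,  v_g = (1/(fρ)) ∂P/∂x
u_g = −(1.7×10⁻³)/(−1.44×10⁻⁴ × 1.15) = 10.3 m/s;  v_g = (2.7×10⁻³)/(−1.44×10⁻⁴ × 1.15) = −16.4 m/s
|V_g| = √(u_g² + v_g²) = 19.3 m/s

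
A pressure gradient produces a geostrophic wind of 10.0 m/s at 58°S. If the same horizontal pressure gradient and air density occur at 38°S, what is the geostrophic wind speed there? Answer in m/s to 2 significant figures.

With the same pressure gradient and density, V_g ∝ 1/f ∝ 1/sin φ.
V₂ = V₁ · sin φ₁ / sin φ₂ = 10.0 × sin 58° / sin 38°
V₂ = 10.0 × 0.8480/0.6157 = 14 m/s

14 m/s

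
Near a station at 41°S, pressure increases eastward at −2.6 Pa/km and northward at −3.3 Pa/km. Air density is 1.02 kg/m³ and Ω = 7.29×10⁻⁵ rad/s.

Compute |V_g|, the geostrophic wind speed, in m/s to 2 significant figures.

43 m/s

Coriolis parameter at 41°S:
f = 2Ω sin φ = 2 × 7.29×10⁻⁵ × sin 41° = 9.57×10⁻⁵ s⁻¹
In the Southern Hemisphere f is negative: f = −9.57×10⁻⁵ s⁻¹.
Component geostrophic relations (x east, y north):
u_g = −(1/(fρ)) ∂P/∂y,  v_g = (1/(fρ)) ∂P/∂x
u_g = −(−3.3×10⁻³)/(−9.57×10⁻⁵ × 1.02) = −33.8 m/s;  v_g = (−2.6×10⁻³)/(−9.57×10⁻⁵ × 1.02) = 26.6 m/s
|V_g| = √(u_g² + v_g²) = 43.1 m/s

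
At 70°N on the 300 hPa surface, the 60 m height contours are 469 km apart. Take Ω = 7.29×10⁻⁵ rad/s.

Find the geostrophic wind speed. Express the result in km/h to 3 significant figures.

Coriolis parameter at 70°N:
f = 2Ω sin φ = 2 × 7.29×10⁻⁵ × sin 70° = 1.37×10⁻⁴ s⁻¹
Height gradient: |∂Z/∂n| = 60 m / 469000 m = 1.28×10⁻⁴
On a pressure surface, geostrophic balance gives V_g = (g/f)|∂Z/∂n|:
V_g = 9.81 × 1.28×10⁻⁴ / 1.37×10⁻⁴ = 9.16 m/s
Converting: 9.16 m/s × 3.6 = 33.0 km/h

33.0 km/h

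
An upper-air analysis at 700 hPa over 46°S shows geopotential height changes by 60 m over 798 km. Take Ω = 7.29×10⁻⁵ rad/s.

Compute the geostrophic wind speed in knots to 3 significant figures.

Coriolis parameter at 46°S:
f = 2Ω sin φ = 2 × 7.29×10⁻⁵ × sin 46° = 1.05×10⁻⁴ s⁻¹
Height gradient: |∂Z/∂n| = 60 m / 798000 m = 7.52×10⁻⁵
On a pressure surface, geostrophic balance gives V_g = (g/f)|∂Z/∂n|:
V_g = 9.81 × 7.52×10⁻⁵ / 1.05×10⁻⁴ = 7.03 m/s
Converting: 7.03 m/s × 1.944 = 13.7 knots

13.7 knots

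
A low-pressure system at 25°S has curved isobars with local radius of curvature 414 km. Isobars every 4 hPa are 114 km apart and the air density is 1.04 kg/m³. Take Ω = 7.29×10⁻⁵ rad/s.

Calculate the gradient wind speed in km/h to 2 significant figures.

Coriolis parameter at 25°S:
f = 2Ω sin φ = 2 × 7.29×10⁻⁵ × sin 25° = 6.16×10⁻⁵ s⁻¹
Pressure gradient: |∂P/∂n| = 400 Pa / 114000 m = 3.51×10⁻³ Pa/m
Geostrophic speed: V_g = |∂P/∂n|/(fρ) = 3.51×10⁻³/(6.16×10⁻⁵ × 1.04) = 54.8 m/s
Around a low, centrifugal force acts outward with Coriolis, so pressure-gradient force balances both:
(1/ρ)|∂P/∂n| = fV + V²/R  →  V² + fR·V − fR·V_g = 0
With fR = 6.16×10⁻⁵ × 414×10³ m = 25.5 m/s:
V = [−fR + √((fR)² + 4 fR V_g)]/2 = [−25.5 + √(25.5² + 4×25.5×54.8)]/2 = 26.7 m/s
Subgeostrophic (V < V_g = 54.8 m/s), as expected around a low.
Converting: 26.7 m/s × 3.6 = 96 km/h

96 km/h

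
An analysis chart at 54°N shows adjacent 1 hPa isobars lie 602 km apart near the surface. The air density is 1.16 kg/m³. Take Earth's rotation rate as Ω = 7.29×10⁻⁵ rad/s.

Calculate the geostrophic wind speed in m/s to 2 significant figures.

1.2 m/s

Coriolis parameter at 54°N:
f = 2Ω sin φ = 2 × 7.29×10⁻⁵ × sin 54° = 1.18×10⁻⁴ s⁻¹
Pressure gradient: |∂P/∂n| = 100 Pa / 602000 m = 1.66×10⁻⁴ Pa/m
Geostrophic balance (pressure-gradient force = Coriolis force):
V_g = (1/(fρ)) |∂P/∂n| = 1.66×10⁻⁴ / (1.18×10⁻⁴ × 1.16) = 1.21 m/s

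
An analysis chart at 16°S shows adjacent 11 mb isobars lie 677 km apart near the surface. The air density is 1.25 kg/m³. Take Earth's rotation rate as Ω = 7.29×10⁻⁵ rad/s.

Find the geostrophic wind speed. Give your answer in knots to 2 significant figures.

63 knots

Coriolis parameter at 16°S:
f = 2Ω sin φ = 2 × 7.29×10⁻⁵ × sin 16° = 4.02×10⁻⁵ s⁻¹
Pressure gradient: |∂P/∂n| = 1100 Pa / 677000 m = 1.62×10⁻³ Pa/m
Geostrophic balance (pressure-gradient force = Coriolis force):
V_g = (1/(fρ)) |∂P/∂n| = 1.62×10⁻³ / (4.02×10⁻⁵ × 1.25) = 32.3 m/s
Converting: 32.3 m/s × 1.944 = 63 knots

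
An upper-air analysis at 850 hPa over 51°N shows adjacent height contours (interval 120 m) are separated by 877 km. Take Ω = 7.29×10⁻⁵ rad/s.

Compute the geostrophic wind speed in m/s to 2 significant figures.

Coriolis parameter at 51°N:
f = 2Ω sin φ = 2 × 7.29×10⁻⁵ × sin 51° = 1.13×10⁻⁴ s⁻¹
Height gradient: |∂Z/∂n| = 120 m / 877000 m = 1.37×10⁻⁴
On a pressure surface, geostrophic balance gives V_g = (g/f)|∂Z/∂n|:
V_g = 9.81 × 1.37×10⁻⁴ / 1.13×10⁻⁴ = 11.8 m/s

12 m/s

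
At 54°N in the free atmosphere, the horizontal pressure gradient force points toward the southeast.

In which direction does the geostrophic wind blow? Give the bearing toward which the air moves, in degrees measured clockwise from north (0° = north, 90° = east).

The pressure-gradient force points toward the southeast (bearing 135°).
Geostrophic balance: in the Northern Hemisphere the Coriolis force deflects motion to the right, so the geostrophic wind blows 90° to the right of the pressure-gradient force (low pressure on the left).
Rotating 135° by 90° clockwise gives 225° — the wind blows toward the southwest.

225°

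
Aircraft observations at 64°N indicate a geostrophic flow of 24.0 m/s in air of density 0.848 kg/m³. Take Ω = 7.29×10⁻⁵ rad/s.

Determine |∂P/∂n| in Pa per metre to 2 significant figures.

2.7×10⁻³ Pa/m

Coriolis parameter at 64°N:
f = 2Ω sin φ = 2 × 7.29×10⁻⁵ × sin 64° = 1.31×10⁻⁴ s⁻¹
Geostrophic balance rearranged: |∂P/∂n| = f ρ V_g
|∂P/∂n| = 1.31×10⁻⁴ × 0.848 × 24.0 = 2.67×10⁻³ Pa/m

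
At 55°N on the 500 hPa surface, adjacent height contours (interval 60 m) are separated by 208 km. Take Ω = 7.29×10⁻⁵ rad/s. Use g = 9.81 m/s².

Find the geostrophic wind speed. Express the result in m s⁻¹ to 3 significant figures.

Coriolis parameter at 55°N:
f = 2Ω sin φ = 2 × 7.29×10⁻⁵ × sin 55° = 1.19×10⁻⁴ s⁻¹
Height gradient: |∂Z/∂n| = 60 m / 208000 m = 2.88×10⁻⁴
On a pressure surface, geostrophic balance gives V_g = (g/f)|∂Z/∂n|:
V_g = 9.81 × 2.88×10⁻⁴ / 1.19×10⁻⁴ = 23.7 m/s

23.7 m s⁻¹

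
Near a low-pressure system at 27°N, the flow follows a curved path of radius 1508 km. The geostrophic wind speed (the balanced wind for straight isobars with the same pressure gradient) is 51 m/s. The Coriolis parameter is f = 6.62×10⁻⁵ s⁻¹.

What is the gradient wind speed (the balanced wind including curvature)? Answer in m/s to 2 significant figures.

Around a low, centrifugal force acts outward with Coriolis, so pressure-gradient force balances both:
(1/ρ)|∂P/∂n| = fV + V²/R  →  V² + fR·V − fR·V_g = 0
With fR = 6.62×10⁻⁵ × 1508×10³ m = 99.8 m/s:
V = [−fR + √((fR)² + 4 fR V_g)]/2 = [−99.8 + √(99.8² + 4×99.8×51)]/2 = 37.2 m/s
Subgeostrophic (V < V_g = 51 m/s), as expected around a low.

37 m/s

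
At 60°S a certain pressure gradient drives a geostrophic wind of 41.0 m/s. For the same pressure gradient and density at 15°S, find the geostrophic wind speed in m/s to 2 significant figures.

140 m/s

With the same pressure gradient and density, V_g ∝ 1/f ∝ 1/sin φ.
V₂ = V₁ · sin φ₁ / sin φ₂ = 41.0 × sin 60° / sin 15°
V₂ = 41.0 × 0.8660/0.2588 = 140 m/s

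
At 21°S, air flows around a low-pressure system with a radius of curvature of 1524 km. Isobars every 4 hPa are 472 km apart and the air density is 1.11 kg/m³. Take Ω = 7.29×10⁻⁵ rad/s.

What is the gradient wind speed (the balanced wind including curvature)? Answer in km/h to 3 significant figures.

Coriolis parameter at 21°S:
f = 2Ω sin φ = 2 × 7.29×10⁻⁵ × sin 21° = 5.23×10⁻⁵ s⁻¹
Pressure gradient: |∂P/∂n| = 400 Pa / 472000 m = 8.47×10⁻⁴ Pa/m
Geostrophic speed: V_g = |∂P/∂n|/(fρ) = 8.47×10⁻⁴/(5.23×10⁻⁵ × 1.11) = 14.6 m/s
Around a low, centrifugal force acts outward with Coriolis, so pressure-gradient force balances both:
(1/ρ)|∂P/∂n| = fV + V²/R  →  V² + fR·V − fR·V_g = 0
With fR = 5.23×10⁻⁵ × 1524×10³ m = 79.6 m/s:
V = [−fR + √((fR)² + 4 fR V_g)]/2 = [−79.6 + √(79.6² + 4×79.6×14.6)]/2 = 12.6 m/s
Subgeostrophic (V < V_g = 14.6 m/s), as expected around a low.
Converting: 12.6 m/s × 3.6 = 45.4 km/h

45.4 km/h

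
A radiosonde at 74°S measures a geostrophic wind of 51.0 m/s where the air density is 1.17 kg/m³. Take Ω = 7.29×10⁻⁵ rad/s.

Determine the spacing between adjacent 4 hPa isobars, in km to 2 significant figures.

Coriolis parameter at 74°S:
f = 2Ω sin φ = 2 × 7.29×10⁻⁵ × sin 74° = 1.40×10⁻⁴ s⁻¹
Geostrophic balance rearranged: |∂P/∂n| = f ρ V_g
|∂P/∂n| = 1.40×10⁻⁴ × 1.17 × 51.0 = 8.36×10⁻³ Pa/m
Isobar spacing: Δn = ΔP/|∂P/∂n| = 400 Pa / 8.36×10⁻³ Pa/m = 47830 m ≈ 48 km

48 km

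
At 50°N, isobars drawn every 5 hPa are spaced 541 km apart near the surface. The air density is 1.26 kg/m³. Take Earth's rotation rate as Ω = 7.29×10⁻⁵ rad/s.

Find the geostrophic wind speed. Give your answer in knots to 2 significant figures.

Coriolis parameter at 50°N:
f = 2Ω sin φ = 2 × 7.29×10⁻⁵ × sin 50° = 1.12×10⁻⁴ s⁻¹
Pressure gradient: |∂P/∂n| = 500 Pa / 541000 m = 9.24×10⁻⁴ Pa/m
Geostrophic balance (pressure-gradient force = Coriolis force):
V_g = (1/(fρ)) |∂P/∂n| = 9.24×10⁻⁴ / (1.12×10⁻⁴ × 1.26) = 6.57 m/s
Converting: 6.57 m/s × 1.944 = 13 knots

13 knots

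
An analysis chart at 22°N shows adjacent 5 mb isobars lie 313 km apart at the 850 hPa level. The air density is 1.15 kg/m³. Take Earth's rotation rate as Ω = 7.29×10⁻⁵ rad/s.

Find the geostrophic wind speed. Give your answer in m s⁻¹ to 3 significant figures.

Coriolis parameter at 22°N:
f = 2Ω sin φ = 2 × 7.29×10⁻⁵ × sin 22° = 5.46×10⁻⁵ s⁻¹
Pressure gradient: |∂P/∂n| = 500 Pa / 313000 m = 1.60×10⁻³ Pa/m
Geostrophic balance (pressure-gradient force = Coriolis force):
V_g = (1/(fρ)) |∂P/∂n| = 1.60×10⁻³ / (5.46×10⁻⁵ × 1.15) = 25.4 m/s

25.4 m s⁻¹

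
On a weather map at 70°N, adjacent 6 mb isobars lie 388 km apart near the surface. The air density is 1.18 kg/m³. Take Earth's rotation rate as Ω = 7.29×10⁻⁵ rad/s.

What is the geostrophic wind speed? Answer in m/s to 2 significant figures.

9.6 m/s

Coriolis parameter at 70°N:
f = 2Ω sin φ = 2 × 7.29×10⁻⁵ × sin 70° = 1.37×10⁻⁴ s⁻¹
Pressure gradient: |∂P/∂n| = 600 Pa / 388000 m = 1.55×10⁻³ Pa/m
Geostrophic balance (pressure-gradient force = Coriolis force):
V_g = (1/(fρ)) |∂P/∂n| = 1.55×10⁻³ / (1.37×10⁻⁴ × 1.18) = 9.57 m/s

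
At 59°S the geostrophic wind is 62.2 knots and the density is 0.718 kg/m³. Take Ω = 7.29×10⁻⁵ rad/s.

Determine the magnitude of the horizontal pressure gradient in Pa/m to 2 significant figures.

Coriolis parameter at 59°S:
f = 2Ω sin φ = 2 × 7.29×10⁻⁵ × sin 59° = 1.25×10⁻⁴ s⁻¹
Wind speed in SI: 62.2 knots = 32.0 m/s
Geostrophic balance rearranged: |∂P/∂n| = f ρ V_g
|∂P/∂n| = 1.25×10⁻⁴ × 0.718 × 32.0 = 2.87×10⁻³ Pa/m

2.9×10⁻³ Pa/m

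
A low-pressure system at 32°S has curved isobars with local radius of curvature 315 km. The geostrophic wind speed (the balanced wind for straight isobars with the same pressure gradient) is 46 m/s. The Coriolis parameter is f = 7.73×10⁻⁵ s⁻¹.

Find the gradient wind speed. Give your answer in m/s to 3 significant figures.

Around a low, centrifugal force acts outward with Coriolis, so pressure-gradient force balances both:
(1/ρ)|∂P/∂n| = fV + V²/R  →  V² + fR·V − fR·V_g = 0
With fR = 7.73×10⁻⁵ × 315×10³ m = 24.3 m/s:
V = [−fR + √((fR)² + 4 fR V_g)]/2 = [−24.3 + √(24.3² + 4×24.3×46)]/2 = 23.4 m/s
Subgeostrophic (V < V_g = 46 m/s), as expected around a low.

23.4 m/s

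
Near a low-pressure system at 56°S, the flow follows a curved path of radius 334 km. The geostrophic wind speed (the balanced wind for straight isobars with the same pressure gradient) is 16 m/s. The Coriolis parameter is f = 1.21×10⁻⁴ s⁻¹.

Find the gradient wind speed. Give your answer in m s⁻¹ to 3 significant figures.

12.3 m s⁻¹

Around a low, centrifugal force acts outward with Coriolis, so pressure-gradient force balances both:
(1/ρ)|∂P/∂n| = fV + V²/R  →  V² + fR·V − fR·V_g = 0
With fR = 1.21×10⁻⁴ × 334×10³ m = 40.4 m/s:
V = [−fR + √((fR)² + 4 fR V_g)]/2 = [−40.4 + √(40.4² + 4×40.4×16)]/2 = 12.3 m/s
Subgeostrophic (V < V_g = 16 m/s), as expected around a low.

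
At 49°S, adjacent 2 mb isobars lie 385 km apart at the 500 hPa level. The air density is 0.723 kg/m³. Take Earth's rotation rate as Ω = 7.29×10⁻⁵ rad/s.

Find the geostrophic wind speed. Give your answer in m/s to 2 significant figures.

Coriolis parameter at 49°S:
f = 2Ω sin φ = 2 × 7.29×10⁻⁵ × sin 49° = 1.10×10⁻⁴ s⁻¹
Pressure gradient: |∂P/∂n| = 200 Pa / 385000 m = 5.19×10⁻⁴ Pa/m
Geostrophic balance (pressure-gradient force = Coriolis force):
V_g = (1/(fρ)) |∂P/∂n| = 5.19×10⁻⁴ / (1.10×10⁻⁴ × 0.723) = 6.53 m/s

6.5 m/s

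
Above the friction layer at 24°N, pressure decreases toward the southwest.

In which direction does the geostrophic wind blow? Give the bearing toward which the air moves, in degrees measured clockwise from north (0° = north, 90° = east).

The pressure-gradient force points toward the southwest (bearing 225°).
Geostrophic balance: in the Northern Hemisphere the Coriolis force deflects motion to the right, so the geostrophic wind blows 90° to the right of the pressure-gradient force (low pressure on the left).
Rotating 225° by 90° clockwise gives 315° — the wind blows toward the northwest.

315°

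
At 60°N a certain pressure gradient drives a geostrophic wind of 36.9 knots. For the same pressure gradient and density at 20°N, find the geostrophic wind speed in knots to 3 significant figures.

93.4 knots

With the same pressure gradient and density, V_g ∝ 1/f ∝ 1/sin φ.
V₂ = V₁ · sin φ₁ / sin φ₂ = 36.9 × sin 60° / sin 20°
V₂ = 36.9 × 0.8660/0.3420 = 93.4 knots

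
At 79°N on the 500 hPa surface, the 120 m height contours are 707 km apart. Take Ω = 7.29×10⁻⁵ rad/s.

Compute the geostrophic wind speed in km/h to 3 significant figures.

Coriolis parameter at 79°N:
f = 2Ω sin φ = 2 × 7.29×10⁻⁵ × sin 79° = 1.43×10⁻⁴ s⁻¹
Height gradient: |∂Z/∂n| = 120 m / 707000 m = 1.70×10⁻⁴
On a pressure surface, geostrophic balance gives V_g = (g/f)|∂Z/∂n|:
V_g = 9.81 × 1.70×10⁻⁴ / 1.43×10⁻⁴ = 11.6 m/s
Converting: 11.6 m/s × 3.6 = 41.9 km/h

41.9 km/h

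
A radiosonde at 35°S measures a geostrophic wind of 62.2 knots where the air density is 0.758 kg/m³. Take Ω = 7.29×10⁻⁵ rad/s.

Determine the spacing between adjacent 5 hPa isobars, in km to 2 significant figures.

Coriolis parameter at 35°S:
f = 2Ω sin φ = 2 × 7.29×10⁻⁵ × sin 35° = 8.36×10⁻⁵ s⁻¹
Wind speed in SI: 62.2 knots = 32.0 m/s
Geostrophic balance rearranged: |∂P/∂n| = f ρ V_g
|∂P/∂n| = 8.36×10⁻⁵ × 0.758 × 32.0 = 2.03×10⁻³ Pa/m
Isobar spacing: Δn = ΔP/|∂P/∂n| = 500 Pa / 2.03×10⁻³ Pa/m = 246504 m ≈ 250 km

250 km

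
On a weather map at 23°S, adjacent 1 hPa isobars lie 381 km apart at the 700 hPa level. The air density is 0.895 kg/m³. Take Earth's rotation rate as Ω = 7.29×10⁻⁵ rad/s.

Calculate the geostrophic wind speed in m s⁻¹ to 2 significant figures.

Coriolis parameter at 23°S:
f = 2Ω sin φ = 2 × 7.29×10⁻⁵ × sin 23° = 5.70×10⁻⁵ s⁻¹
Pressure gradient: |∂P/∂n| = 100 Pa / 381000 m = 2.62×10⁻⁴ Pa/m
Geostrophic balance (pressure-gradient force = Coriolis force):
V_g = (1/(fρ)) |∂P/∂n| = 2.62×10⁻⁴ / (5.70×10⁻⁵ × 0.895) = 5.15 m/s

5.1 m s⁻¹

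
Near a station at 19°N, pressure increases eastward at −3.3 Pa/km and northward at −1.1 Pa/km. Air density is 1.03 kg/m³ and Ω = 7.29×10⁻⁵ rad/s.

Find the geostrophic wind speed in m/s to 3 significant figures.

Coriolis parameter at 19°N:
f = 2Ω sin φ = 2 × 7.29×10⁻⁵ × sin 19° = 4.75×10⁻⁵ s⁻¹
Component geostrophic relations (x east, y north):
u_g = −(1/(fρ)) ∂P/∂y,  v_g = (1/(fρ)) ∂P/∂x
u_g = −(−1.1×10⁻³)/(4.75×10⁻⁵ × 1.03) = 22.5 m/s;  v_g = (−3.3×10⁻³)/(4.75×10⁻⁵ × 1.03) = −67.5 m/s
|V_g| = √(u_g² + v_g²) = 71.1 m/s

71.1 m/s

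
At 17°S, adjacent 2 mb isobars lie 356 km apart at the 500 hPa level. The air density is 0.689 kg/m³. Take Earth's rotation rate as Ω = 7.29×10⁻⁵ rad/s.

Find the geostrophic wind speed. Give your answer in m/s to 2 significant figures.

19 m/s

Coriolis parameter at 17°S:
f = 2Ω sin φ = 2 × 7.29×10⁻⁵ × sin 17° = 4.26×10⁻⁵ s⁻¹
Pressure gradient: |∂P/∂n| = 200 Pa / 356000 m = 5.62×10⁻⁴ Pa/m
Geostrophic balance (pressure-gradient force = Coriolis force):
V_g = (1/(fρ)) |∂P/∂n| = 5.62×10⁻⁴ / (4.26×10⁻⁵ × 0.689) = 19.1 m/s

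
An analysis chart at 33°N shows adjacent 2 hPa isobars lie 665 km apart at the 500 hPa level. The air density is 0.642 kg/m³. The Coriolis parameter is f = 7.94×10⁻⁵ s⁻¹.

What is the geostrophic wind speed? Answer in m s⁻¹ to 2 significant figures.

5.9 m s⁻¹

Pressure gradient: |∂P/∂n| = 200 Pa / 665000 m = 3.01×10⁻⁴ Pa/m
Geostrophic balance (pressure-gradient force = Coriolis force):
V_g = (1/(fρ)) |∂P/∂n| = 3.01×10⁻⁴ / (7.94×10⁻⁵ × 0.642) = 5.90 m/s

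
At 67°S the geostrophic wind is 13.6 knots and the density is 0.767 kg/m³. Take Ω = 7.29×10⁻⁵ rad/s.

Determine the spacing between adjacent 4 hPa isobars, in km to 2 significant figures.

560 km

Coriolis parameter at 67°S:
f = 2Ω sin φ = 2 × 7.29×10⁻⁵ × sin 67° = 1.34×10⁻⁴ s⁻¹
Wind speed in SI: 13.6 knots = 7.00 m/s
Geostrophic balance rearranged: |∂P/∂n| = f ρ V_g
|∂P/∂n| = 1.34×10⁻⁴ × 0.767 × 7.00 = 7.20×10⁻⁴ Pa/m
Isobar spacing: Δn = ΔP/|∂P/∂n| = 400 Pa / 7.20×10⁻⁴ Pa/m = 555398 m ≈ 560 km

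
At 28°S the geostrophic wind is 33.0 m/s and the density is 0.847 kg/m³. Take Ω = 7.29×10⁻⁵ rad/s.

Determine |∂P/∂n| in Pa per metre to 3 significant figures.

1.91×10⁻³ Pa/m

Coriolis parameter at 28°S:
f = 2Ω sin φ = 2 × 7.29×10⁻⁵ × sin 28° = 6.84×10⁻⁵ s⁻¹
Geostrophic balance rearranged: |∂P/∂n| = f ρ V_g
|∂P/∂n| = 6.84×10⁻⁵ × 0.847 × 33.0 = 1.91×10⁻³ Pa/m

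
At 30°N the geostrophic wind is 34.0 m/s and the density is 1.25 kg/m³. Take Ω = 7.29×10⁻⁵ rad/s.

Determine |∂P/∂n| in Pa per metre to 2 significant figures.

Coriolis parameter at 30°N:
f = 2Ω sin φ = 2 × 7.29×10⁻⁵ × sin 30° = 7.29×10⁻⁵ s⁻¹
Geostrophic balance rearranged: |∂P/∂n| = f ρ V_g
|∂P/∂n| = 7.29×10⁻⁵ × 1.25 × 34.0 = 3.10×10⁻³ Pa/m

3.1×10⁻³ Pa/m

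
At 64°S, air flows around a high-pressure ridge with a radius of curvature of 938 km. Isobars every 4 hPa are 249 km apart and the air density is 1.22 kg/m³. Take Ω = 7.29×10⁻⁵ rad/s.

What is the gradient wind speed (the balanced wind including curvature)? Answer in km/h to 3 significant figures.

Coriolis parameter at 64°S:
f = 2Ω sin φ = 2 × 7.29×10⁻⁵ × sin 64° = 1.31×10⁻⁴ s⁻¹
Pressure gradient: |∂P/∂n| = 400 Pa / 249000 m = 1.61×10⁻³ Pa/m
Geostrophic speed: V_g = |∂P/∂n|/(fρ) = 1.61×10⁻³/(1.31×10⁻⁴ × 1.22) = 10.0 m/s
Around a high, pressure-gradient force acts outward with centrifugal, so Coriolis balances both:
fV = (1/ρ)|∂P/∂n| + V²/R  →  V² − fR·V + fR·V_g = 0
With fR = 1.31×10⁻⁴ × 938×10³ m = 123 m/s:
V = [fR − √((fR)² − 4 fR V_g)]/2 = [123 − √(123² − 4×123×10)]/2 = 11 m/s
Supergeostrophic (V > V_g = 10 m/s), as expected around a high.
Converting: 11 m/s × 3.6 = 39.7 km/h

39.7 km/h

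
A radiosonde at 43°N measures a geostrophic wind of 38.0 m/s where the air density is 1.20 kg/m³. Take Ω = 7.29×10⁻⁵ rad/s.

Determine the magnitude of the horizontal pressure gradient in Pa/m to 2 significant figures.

Coriolis parameter at 43°N:
f = 2Ω sin φ = 2 × 7.29×10⁻⁵ × sin 43° = 9.94×10⁻⁵ s⁻¹
Geostrophic balance rearranged: |∂P/∂n| = f ρ V_g
|∂P/∂n| = 9.94×10⁻⁵ × 1.20 × 38.0 = 4.53×10⁻³ Pa/m

4.5×10⁻³ Pa/m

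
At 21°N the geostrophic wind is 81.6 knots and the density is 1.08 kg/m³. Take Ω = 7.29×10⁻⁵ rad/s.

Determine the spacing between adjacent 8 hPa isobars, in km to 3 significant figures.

338 km

Coriolis parameter at 21°N:
f = 2Ω sin φ = 2 × 7.29×10⁻⁵ × sin 21° = 5.23×10⁻⁵ s⁻¹
Wind speed in SI: 81.6 knots = 42.0 m/s
Geostrophic balance rearranged: |∂P/∂n| = f ρ V_g
|∂P/∂n| = 5.23×10⁻⁵ × 1.08 × 42.0 = 2.37×10⁻³ Pa/m
Isobar spacing: Δn = ΔP/|∂P/∂n| = 800 Pa / 2.37×10⁻³ Pa/m = 337716 m ≈ 338 km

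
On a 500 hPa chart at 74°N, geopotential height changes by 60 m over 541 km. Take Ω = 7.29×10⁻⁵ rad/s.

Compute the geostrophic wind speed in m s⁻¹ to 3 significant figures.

7.76 m s⁻¹

Coriolis parameter at 74°N:
f = 2Ω sin φ = 2 × 7.29×10⁻⁵ × sin 74° = 1.40×10⁻⁴ s⁻¹
Height gradient: |∂Z/∂n| = 60 m / 541000 m = 1.11×10⁻⁴
On a pressure surface, geostrophic balance gives V_g = (g/f)|∂Z/∂n|:
V_g = 9.81 × 1.11×10⁻⁴ / 1.40×10⁻⁴ = 7.76 m/s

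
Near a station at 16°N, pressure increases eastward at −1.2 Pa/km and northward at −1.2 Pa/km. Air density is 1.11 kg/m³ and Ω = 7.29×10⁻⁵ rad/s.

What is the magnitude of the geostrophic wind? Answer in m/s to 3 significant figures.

Coriolis parameter at 16°N:
f = 2Ω sin φ = 2 × 7.29×10⁻⁵ × sin 16° = 4.02×10⁻⁵ s⁻¹
Component geostrophic relations (x east, y north):
u_g = −(1/(fρ)) ∂P/∂y,  v_g = (1/(fρ)) ∂P/∂x
u_g = −(−1.2×10⁻³)/(4.02×10⁻⁵ × 1.11) = 26.9 m/s;  v_g = (−1.2×10⁻³)/(4.02×10⁻⁵ × 1.11) = −26.9 m/s
|V_g| = √(u_g² + v_g²) = 38.0 m/s

38.0 m/s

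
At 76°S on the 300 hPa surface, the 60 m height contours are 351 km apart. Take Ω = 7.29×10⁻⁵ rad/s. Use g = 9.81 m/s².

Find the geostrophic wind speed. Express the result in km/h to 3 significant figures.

Coriolis parameter at 76°S:
f = 2Ω sin φ = 2 × 7.29×10⁻⁵ × sin 76° = 1.41×10⁻⁴ s⁻¹
Height gradient: |∂Z/∂n| = 60 m / 351000 m = 1.71×10⁻⁴
On a pressure surface, geostrophic balance gives V_g = (g/f)|∂Z/∂n|:
V_g = 9.81 × 1.71×10⁻⁴ / 1.41×10⁻⁴ = 11.9 m/s
Converting: 11.9 m/s × 3.6 = 42.7 km/h

42.7 km/h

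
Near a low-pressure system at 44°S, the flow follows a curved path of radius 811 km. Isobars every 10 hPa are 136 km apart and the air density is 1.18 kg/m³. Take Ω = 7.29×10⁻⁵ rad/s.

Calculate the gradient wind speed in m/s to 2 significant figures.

Coriolis parameter at 44°S:
f = 2Ω sin φ = 2 × 7.29×10⁻⁵ × sin 44° = 1.01×10⁻⁴ s⁻¹
Pressure gradient: |∂P/∂n| = 1000 Pa / 136000 m = 7.35×10⁻³ Pa/m
Geostrophic speed: V_g = |∂P/∂n|/(fρ) = 7.35×10⁻³/(1.01×10⁻⁴ × 1.18) = 61.5 m/s
Around a low, centrifugal force acts outward with Coriolis, so pressure-gradient force balances both:
(1/ρ)|∂P/∂n| = fV + V²/R  →  V² + fR·V − fR·V_g = 0
With fR = 1.01×10⁻⁴ × 811×10³ m = 82.1 m/s:
V = [−fR + √((fR)² + 4 fR V_g)]/2 = [−82.1 + √(82.1² + 4×82.1×61.5)]/2 = 41 m/s
Subgeostrophic (V < V_g = 61.5 m/s), as expected around a low.

41 m/s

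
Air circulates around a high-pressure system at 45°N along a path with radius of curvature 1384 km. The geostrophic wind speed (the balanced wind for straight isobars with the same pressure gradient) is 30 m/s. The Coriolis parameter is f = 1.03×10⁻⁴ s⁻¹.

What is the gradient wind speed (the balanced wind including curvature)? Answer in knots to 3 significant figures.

Around a high, pressure-gradient force acts outward with centrifugal, so Coriolis balances both:
fV = (1/ρ)|∂P/∂n| + V²/R  →  V² − fR·V + fR·V_g = 0
With fR = 1.03×10⁻⁴ × 1384×10³ m = 143 m/s:
V = [fR − √((fR)² − 4 fR V_g)]/2 = [143 − √(143² − 4×143×30)]/2 = 42.9 m/s
Supergeostrophic (V > V_g = 30 m/s), as expected around a high.
Converting: 42.9 m/s × 1.944 = 83.4 knots

83.4 knots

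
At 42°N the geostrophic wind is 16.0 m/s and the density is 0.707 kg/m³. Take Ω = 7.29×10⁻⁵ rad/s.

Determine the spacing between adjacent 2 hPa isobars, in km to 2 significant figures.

180 km

Coriolis parameter at 42°N:
f = 2Ω sin φ = 2 × 7.29×10⁻⁵ × sin 42° = 9.76×10⁻⁵ s⁻¹
Geostrophic balance rearranged: |∂P/∂n| = f ρ V_g
|∂P/∂n| = 9.76×10⁻⁵ × 0.707 × 16.0 = 1.10×10⁻³ Pa/m
Isobar spacing: Δn = ΔP/|∂P/∂n| = 200 Pa / 1.10×10⁻³ Pa/m = 181227 m ≈ 180 km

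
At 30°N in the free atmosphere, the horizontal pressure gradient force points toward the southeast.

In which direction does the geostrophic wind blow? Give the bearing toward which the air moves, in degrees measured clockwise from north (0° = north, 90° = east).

225°

The pressure-gradient force points toward the southeast (bearing 135°).
Geostrophic balance: in the Northern Hemisphere the Coriolis force deflects motion to the right, so the geostrophic wind blows 90° to the right of the pressure-gradient force (low pressure on the left).
Rotating 135° by 90° clockwise gives 225° — the wind blows toward the southwest.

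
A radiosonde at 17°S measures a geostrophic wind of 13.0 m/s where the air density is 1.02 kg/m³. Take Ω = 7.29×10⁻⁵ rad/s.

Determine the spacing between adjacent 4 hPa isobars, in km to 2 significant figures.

710 km

Coriolis parameter at 17°S:
f = 2Ω sin φ = 2 × 7.29×10⁻⁵ × sin 17° = 4.26×10⁻⁵ s⁻¹
Geostrophic balance rearranged: |∂P/∂n| = f ρ V_g
|∂P/∂n| = 4.26×10⁻⁵ × 1.02 × 13.0 = 5.65×10⁻⁴ Pa/m
Isobar spacing: Δn = ΔP/|∂P/∂n| = 400 Pa / 5.65×10⁻⁴ Pa/m = 707658 m ≈ 710 km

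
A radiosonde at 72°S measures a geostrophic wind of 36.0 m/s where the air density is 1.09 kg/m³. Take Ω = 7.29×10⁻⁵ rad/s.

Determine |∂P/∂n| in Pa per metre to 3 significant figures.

5.44×10⁻³ Pa/m

Coriolis parameter at 72°S:
f = 2Ω sin φ = 2 × 7.29×10⁻⁵ × sin 72° = 1.39×10⁻⁴ s⁻¹
Geostrophic balance rearranged: |∂P/∂n| = f ρ V_g
|∂P/∂n| = 1.39×10⁻⁴ × 1.09 × 36.0 = 5.44×10⁻³ Pa/m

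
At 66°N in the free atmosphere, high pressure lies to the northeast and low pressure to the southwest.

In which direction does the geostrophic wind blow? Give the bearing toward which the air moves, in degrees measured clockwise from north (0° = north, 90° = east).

315°

The pressure-gradient force points toward the southwest (bearing 225°).
Geostrophic balance: in the Northern Hemisphere the Coriolis force deflects motion to the right, so the geostrophic wind blows 90° to the right of the pressure-gradient force (low pressure on the left).
Rotating 225° by 90° clockwise gives 315° — the wind blows toward the northwest.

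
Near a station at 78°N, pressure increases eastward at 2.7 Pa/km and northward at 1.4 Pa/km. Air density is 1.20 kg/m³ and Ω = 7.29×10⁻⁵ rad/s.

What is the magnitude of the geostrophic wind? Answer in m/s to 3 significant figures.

17.8 m/s

Coriolis parameter at 78°N:
f = 2Ω sin φ = 2 × 7.29×10⁻⁵ × sin 78° = 1.43×10⁻⁴ s⁻¹
Component geostrophic relations (x east, y north):
u_g = −(1/(fρ)) ∂P/∂y,  v_g = (1/(fρ)) ∂P/∂x
u_g = −(1.4×10⁻³)/(1.43×10⁻⁴ × 1.20) = −8.18 m/s;  v_g = (2.7×10⁻³)/(1.43×10⁻⁴ × 1.20) = 15.8 m/s
|V_g| = √(u_g² + v_g²) = 17.8 m/s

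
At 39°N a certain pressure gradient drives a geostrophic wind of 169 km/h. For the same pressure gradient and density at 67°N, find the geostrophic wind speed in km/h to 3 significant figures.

116 km/h

With the same pressure gradient and density, V_g ∝ 1/f ∝ 1/sin φ.
V₂ = V₁ · sin φ₁ / sin φ₂ = 169 × sin 39° / sin 67°
V₂ = 169 × 0.6293/0.9205 = 116 km/h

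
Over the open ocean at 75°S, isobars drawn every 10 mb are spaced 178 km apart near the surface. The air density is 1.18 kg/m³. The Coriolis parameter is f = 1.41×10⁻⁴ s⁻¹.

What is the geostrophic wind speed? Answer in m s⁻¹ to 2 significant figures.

Pressure gradient: |∂P/∂n| = 1000 Pa / 178000 m = 5.62×10⁻³ Pa/m
Geostrophic balance (pressure-gradient force = Coriolis force):
V_g = (1/(fρ)) |∂P/∂n| = 5.62×10⁻³ / (1.41×10⁻⁴ × 1.18) = 33.8 m/s

34 m s⁻¹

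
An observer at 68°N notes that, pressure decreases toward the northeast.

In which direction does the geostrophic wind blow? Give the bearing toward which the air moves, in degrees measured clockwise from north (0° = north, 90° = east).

The pressure-gradient force points toward the northeast (bearing 045°).
Geostrophic balance: in the Northern Hemisphere the Coriolis force deflects motion to the right, so the geostrophic wind blows 90° to the right of the pressure-gradient force (low pressure on the left).
Rotating 045° by 90° clockwise gives 135° — the wind blows toward the southeast.

135°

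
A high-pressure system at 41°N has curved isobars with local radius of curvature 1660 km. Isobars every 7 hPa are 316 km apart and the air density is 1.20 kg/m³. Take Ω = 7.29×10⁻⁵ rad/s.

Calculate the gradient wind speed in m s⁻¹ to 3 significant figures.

22.5 m s⁻¹

Coriolis parameter at 41°N:
f = 2Ω sin φ = 2 × 7.29×10⁻⁵ × sin 41° = 9.57×10⁻⁵ s⁻¹
Pressure gradient: |∂P/∂n| = 700 Pa / 316000 m = 2.22×10⁻³ Pa/m
Geostrophic speed: V_g = |∂P/∂n|/(fρ) = 2.22×10⁻³/(9.57×10⁻⁵ × 1.20) = 19.3 m/s
Around a high, pressure-gradient force acts outward with centrifugal, so Coriolis balances both:
fV = (1/ρ)|∂P/∂n| + V²/R  →  V² − fR·V + fR·V_g = 0
With fR = 9.57×10⁻⁵ × 1660×10³ m = 159 m/s:
V = [fR − √((fR)² − 4 fR V_g)]/2 = [159 − √(159² − 4×159×19.3)]/2 = 22.5 m/s
Supergeostrophic (V > V_g = 19.3 m/s), as expected around a high.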